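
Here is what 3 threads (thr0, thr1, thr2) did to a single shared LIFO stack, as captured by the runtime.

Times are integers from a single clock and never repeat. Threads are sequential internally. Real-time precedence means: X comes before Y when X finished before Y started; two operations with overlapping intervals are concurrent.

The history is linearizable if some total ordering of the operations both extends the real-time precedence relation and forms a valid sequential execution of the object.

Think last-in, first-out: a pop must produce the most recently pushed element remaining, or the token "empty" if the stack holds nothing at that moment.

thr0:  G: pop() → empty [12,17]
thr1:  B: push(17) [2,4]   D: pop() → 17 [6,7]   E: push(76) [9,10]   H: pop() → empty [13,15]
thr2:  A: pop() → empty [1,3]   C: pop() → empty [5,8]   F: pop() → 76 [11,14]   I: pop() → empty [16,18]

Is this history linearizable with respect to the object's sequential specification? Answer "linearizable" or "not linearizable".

a witness: A, B, D, C, E, F, G, H, I
step 1: A pop() → empty — stack <>
step 2: B push(17) — stack <17>
step 3: D pop() → 17 — stack <>
step 4: C pop() → empty — stack <>
step 5: E push(76) — stack <76>
step 6: F pop() → 76 — stack <>
step 7: G pop() → empty — stack <>
step 8: H pop() → empty — stack <>
step 9: I pop() → empty — stack <>

linearizable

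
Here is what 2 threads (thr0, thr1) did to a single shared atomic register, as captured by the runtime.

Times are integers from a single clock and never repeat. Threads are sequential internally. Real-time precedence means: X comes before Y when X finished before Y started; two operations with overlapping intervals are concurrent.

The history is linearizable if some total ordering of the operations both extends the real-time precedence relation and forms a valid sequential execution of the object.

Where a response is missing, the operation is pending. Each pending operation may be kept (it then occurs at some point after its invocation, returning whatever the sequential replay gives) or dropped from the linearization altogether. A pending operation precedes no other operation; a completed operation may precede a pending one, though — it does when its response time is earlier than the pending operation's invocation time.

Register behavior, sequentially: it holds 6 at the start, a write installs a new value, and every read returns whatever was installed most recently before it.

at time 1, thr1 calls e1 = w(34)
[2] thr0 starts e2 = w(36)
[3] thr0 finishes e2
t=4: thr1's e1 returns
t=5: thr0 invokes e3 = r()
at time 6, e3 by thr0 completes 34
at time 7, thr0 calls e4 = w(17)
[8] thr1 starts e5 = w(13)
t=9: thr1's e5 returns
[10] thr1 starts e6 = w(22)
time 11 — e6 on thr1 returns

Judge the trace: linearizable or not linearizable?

linearizable

a witness: e2, e1, e3, e4, e5, e6
1. e2 w(36), leaving value 36
2. e1 w(34), leaving value 34
3. e3 r() → 34, leaving value 34
4. e4 w(17) (pending, included), leaving value 17
5. e5 w(13), leaving value 13
6. e6 w(22), leaving value 22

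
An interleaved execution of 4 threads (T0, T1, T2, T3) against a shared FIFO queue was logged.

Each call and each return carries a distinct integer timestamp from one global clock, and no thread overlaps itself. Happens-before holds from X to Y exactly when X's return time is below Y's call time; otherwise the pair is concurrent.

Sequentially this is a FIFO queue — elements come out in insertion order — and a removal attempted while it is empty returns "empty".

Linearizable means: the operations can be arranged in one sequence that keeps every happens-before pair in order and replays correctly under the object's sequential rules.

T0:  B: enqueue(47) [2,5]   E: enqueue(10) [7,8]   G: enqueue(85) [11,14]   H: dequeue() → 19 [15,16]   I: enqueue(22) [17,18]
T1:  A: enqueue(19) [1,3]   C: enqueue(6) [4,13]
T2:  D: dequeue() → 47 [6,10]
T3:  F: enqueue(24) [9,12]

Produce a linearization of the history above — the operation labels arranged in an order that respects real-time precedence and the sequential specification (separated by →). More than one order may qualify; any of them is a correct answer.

B → A → C → D → E → F → G → H → I

after step 1 (B enqueue(47)): queue <47>
after step 2 (A enqueue(19)): queue <47,19>
after step 3 (C enqueue(6)): queue <47,19,6>
after step 4 (D dequeue() → 47): queue <19,6>
after step 5 (E enqueue(10)): queue <19,6,10>
after step 6 (F enqueue(24)): queue <19,6,10,24>
after step 7 (G enqueue(85)): queue <19,6,10,24,85>
after step 8 (H dequeue() → 19): queue <6,10,24,85>
after step 9 (I enqueue(22)): queue <6,10,24,85,22>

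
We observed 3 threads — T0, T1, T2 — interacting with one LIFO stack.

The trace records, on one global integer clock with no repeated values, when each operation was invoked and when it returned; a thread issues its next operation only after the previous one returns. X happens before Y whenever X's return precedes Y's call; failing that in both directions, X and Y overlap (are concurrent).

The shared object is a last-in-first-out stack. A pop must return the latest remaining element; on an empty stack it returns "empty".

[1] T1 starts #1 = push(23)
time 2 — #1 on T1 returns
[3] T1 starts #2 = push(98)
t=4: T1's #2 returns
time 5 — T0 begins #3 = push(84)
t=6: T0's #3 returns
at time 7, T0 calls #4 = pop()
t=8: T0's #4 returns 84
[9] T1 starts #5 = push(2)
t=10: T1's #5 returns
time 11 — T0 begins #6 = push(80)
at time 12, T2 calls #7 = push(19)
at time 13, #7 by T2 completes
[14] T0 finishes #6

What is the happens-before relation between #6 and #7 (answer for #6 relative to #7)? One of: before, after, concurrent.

#6 spans [11,14], #7 spans [12,13]
the intervals overlap in both directions

concurrent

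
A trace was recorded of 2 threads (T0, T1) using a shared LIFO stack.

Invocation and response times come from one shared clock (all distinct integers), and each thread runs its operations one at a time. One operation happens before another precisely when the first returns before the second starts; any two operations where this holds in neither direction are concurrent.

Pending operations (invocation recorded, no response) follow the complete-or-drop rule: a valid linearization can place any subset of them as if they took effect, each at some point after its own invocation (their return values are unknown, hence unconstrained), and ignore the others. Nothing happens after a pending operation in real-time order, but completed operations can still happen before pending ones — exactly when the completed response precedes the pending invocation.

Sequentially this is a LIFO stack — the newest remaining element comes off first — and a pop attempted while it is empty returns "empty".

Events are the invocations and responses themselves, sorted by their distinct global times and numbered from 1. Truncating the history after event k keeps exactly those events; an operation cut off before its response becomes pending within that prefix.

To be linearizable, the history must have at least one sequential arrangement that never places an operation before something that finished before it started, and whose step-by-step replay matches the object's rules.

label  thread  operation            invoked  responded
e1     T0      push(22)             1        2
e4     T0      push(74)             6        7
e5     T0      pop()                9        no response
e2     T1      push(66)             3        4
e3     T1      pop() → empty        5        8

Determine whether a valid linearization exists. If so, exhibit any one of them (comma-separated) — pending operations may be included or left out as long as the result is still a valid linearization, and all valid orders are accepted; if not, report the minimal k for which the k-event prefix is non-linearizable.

already the first 8 events (up to e3's response at time 8) admit no linearization; the first 7 still do
4 completed operations, 2 real-time-consistent orders — every LIFO stack replay fails
sample order e1, e2, e3, e4 stalls at step 3 — e3 pop() → empty has no legal effect
sample order e1, e2, e4, e3 stalls at step 4 — e3 pop() → empty has no legal effect

not linearizable — minimal violating prefix: 8 events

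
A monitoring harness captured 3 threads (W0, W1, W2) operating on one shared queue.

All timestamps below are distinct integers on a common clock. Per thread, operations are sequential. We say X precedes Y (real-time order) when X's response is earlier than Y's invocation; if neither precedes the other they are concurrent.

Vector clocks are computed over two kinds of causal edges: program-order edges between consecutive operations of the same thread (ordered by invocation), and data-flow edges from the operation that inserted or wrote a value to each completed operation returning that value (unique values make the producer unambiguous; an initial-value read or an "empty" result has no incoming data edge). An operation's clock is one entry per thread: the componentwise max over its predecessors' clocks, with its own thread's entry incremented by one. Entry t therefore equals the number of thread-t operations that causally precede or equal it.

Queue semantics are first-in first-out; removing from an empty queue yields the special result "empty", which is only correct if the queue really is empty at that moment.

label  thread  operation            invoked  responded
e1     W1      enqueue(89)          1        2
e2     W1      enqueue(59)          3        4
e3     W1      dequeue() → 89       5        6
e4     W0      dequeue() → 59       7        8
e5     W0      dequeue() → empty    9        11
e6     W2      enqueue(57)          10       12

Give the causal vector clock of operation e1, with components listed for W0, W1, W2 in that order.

VC(e6, invoked at 10): no causal predecessors; +1 on W2 → (0, 0, 1)
VC(e1, invoked at 1): no causal predecessors; +1 on W1 → (0, 1, 0)
from VC(e1)=(0, 1, 0), e2 (invoked 3) maxes components and bumps W1 → (0, 2, 0)
from VC(e1)=(0, 1, 0), VC(e2)=(0, 2, 0), e3 (invoked 5) maxes components and bumps W1 → (0, 3, 0)
from VC(e2)=(0, 2, 0), e4 (invoked 7) maxes components and bumps W0 → (1, 2, 0)
from VC(e4)=(1, 2, 0), e5 (invoked 9) maxes components and bumps W0 → (2, 2, 0)
target: VC(e1) = (0, 1, 0)

(0, 1, 0)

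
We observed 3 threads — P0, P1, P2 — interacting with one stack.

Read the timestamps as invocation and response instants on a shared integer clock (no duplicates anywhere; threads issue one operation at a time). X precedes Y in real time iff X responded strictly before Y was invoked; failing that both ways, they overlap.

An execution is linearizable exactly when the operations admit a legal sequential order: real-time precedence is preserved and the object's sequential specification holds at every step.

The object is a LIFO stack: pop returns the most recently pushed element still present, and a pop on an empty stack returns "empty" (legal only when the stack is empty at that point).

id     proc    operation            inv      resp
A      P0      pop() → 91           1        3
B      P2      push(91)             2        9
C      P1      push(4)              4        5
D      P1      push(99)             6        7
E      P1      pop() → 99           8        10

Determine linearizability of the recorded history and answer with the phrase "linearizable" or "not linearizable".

linearizable

a witness: B, A, C, D, E
step 1: B push(91) — stack <91>
step 2: A pop() → 91 — stack <>
step 3: C push(4) — stack <4>
step 4: D push(99) — stack <4,99>
step 5: E pop() → 99 — stack <4>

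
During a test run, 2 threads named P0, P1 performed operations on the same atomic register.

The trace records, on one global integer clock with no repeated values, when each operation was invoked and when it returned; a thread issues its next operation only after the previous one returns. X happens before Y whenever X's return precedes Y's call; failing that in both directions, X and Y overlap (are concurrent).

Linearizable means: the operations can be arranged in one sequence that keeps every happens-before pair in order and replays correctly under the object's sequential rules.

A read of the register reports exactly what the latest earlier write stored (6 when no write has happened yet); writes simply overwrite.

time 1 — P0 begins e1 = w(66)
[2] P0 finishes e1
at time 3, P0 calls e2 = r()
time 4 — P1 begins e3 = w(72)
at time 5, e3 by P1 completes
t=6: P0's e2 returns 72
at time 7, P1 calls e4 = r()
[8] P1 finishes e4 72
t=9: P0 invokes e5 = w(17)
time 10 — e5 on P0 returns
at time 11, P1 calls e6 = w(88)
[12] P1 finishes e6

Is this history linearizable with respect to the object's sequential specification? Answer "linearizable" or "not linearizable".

one valid linearization: e1, e3, e2, e4, e5, e6
1. e1 w(66), leaving value 66
2. e3 w(72), leaving value 72
3. e2 r() → 72, leaving value 72
4. e4 r() → 72, leaving value 72
5. e5 w(17), leaving value 17
6. e6 w(88), leaving value 88

linearizable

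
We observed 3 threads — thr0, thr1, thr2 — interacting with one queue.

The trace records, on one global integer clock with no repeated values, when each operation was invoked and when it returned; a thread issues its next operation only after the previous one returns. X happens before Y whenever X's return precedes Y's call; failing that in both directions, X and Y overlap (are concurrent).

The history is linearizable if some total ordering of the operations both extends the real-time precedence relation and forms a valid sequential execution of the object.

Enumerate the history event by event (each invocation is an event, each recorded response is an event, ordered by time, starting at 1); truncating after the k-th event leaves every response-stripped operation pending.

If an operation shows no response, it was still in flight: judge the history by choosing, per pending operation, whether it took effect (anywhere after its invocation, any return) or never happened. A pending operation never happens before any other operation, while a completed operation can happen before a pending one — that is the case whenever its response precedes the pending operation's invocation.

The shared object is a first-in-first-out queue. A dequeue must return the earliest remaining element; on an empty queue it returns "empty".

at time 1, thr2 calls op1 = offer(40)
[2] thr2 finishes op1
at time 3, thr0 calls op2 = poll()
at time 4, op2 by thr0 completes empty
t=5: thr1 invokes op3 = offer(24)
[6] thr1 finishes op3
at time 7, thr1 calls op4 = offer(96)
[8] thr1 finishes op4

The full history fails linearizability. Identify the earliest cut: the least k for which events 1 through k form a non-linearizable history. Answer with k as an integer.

4

events 1..3 are still linearizable — one witness is op1:
1. op1 offer(40), leaving queue <40>
event 4 — op2's response, time 4 — after it, nothing linearizes
take op1, op2: step 2 already fails, because op2 poll() → empty cannot occur there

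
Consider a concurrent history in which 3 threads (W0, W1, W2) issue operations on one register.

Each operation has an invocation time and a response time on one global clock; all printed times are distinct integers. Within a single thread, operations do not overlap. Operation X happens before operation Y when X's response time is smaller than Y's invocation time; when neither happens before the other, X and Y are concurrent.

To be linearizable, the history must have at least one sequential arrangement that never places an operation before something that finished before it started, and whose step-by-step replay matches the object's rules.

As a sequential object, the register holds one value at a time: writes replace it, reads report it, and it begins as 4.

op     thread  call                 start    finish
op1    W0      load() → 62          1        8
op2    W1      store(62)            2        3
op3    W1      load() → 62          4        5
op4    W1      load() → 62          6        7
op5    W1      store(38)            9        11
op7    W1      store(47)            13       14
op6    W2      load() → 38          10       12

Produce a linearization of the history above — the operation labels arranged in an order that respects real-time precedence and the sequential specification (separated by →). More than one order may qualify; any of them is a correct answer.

step 1: op2 store(62) — value 62
step 2: op1 load() → 62 — value 62
step 3: op3 load() → 62 — value 62
step 4: op4 load() → 62 — value 62
step 5: op5 store(38) — value 38
step 6: op6 load() → 38 — value 38
step 7: op7 store(47) — value 47

op2 → op1 → op3 → op4 → op5 → op6 → op7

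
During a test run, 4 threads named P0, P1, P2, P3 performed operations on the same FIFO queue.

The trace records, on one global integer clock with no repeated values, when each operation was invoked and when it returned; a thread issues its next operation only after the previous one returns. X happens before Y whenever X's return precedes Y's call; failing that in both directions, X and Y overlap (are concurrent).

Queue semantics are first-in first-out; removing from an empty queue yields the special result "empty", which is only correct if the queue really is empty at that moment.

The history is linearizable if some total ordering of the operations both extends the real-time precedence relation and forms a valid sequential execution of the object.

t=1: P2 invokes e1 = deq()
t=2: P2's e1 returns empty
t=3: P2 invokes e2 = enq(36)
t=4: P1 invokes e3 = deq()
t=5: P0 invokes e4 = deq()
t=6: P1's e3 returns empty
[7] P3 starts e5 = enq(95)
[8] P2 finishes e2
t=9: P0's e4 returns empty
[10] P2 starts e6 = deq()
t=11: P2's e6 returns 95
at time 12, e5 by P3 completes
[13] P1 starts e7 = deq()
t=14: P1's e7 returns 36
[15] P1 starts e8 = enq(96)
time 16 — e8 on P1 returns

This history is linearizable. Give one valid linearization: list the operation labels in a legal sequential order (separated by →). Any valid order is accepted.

step 1: e1 deq() → empty — queue <>
step 2: e3 deq() → empty — queue <>
step 3: e4 deq() → empty — queue <>
step 4: e5 enq(95) — queue <95>
step 5: e2 enq(36) — queue <95,36>
step 6: e6 deq() → 95 — queue <36>
step 7: e7 deq() → 36 — queue <>
step 8: e8 enq(96) — queue <96>

e1 → e3 → e4 → e5 → e2 → e6 → e7 → e8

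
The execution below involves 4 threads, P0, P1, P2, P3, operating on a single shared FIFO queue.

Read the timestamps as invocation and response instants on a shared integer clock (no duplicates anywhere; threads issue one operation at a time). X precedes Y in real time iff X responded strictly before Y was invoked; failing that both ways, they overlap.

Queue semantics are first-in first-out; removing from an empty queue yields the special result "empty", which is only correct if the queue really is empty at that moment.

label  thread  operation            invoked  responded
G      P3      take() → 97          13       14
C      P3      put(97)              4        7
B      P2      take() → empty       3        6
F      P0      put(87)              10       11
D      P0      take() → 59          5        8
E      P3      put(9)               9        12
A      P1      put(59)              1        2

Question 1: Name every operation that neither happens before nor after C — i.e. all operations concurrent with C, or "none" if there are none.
B, D

C spans [4,7]; an op avoiding the whole window 4..7 is ordered, any other is concurrent
A [1,2]: before
B [3,6]: concurrent
D [5,8]: concurrent
E [9,12]: after
F [10,11]: after
G [13,14]: after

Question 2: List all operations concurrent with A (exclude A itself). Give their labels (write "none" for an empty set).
none

A spans [1,2]: anything still running between times 1 and 2 counts as concurrent
B [3,6]: after
C [4,7]: after
D [5,8]: after
E [9,12]: after
F [10,11]: after
G [13,14]: after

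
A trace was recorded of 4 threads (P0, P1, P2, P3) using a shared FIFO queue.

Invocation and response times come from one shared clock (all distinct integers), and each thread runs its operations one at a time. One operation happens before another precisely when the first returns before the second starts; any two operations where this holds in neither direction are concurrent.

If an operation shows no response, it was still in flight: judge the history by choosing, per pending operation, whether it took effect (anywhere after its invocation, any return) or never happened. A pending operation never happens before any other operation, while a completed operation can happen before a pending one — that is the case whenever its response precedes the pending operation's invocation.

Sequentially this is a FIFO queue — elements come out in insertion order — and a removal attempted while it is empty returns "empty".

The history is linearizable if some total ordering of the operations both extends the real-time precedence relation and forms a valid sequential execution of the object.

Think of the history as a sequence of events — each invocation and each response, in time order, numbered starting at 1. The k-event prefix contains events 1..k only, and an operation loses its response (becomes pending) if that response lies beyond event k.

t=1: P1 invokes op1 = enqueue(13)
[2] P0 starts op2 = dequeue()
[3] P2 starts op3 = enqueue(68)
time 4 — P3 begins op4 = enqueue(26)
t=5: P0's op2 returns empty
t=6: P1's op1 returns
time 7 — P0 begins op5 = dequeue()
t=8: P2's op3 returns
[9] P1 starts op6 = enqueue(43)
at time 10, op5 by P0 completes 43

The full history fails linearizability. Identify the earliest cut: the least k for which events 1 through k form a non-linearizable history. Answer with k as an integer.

10

events 1..9 are still linearizable — one witness is op2, op1, op3:
step 1: op2 dequeue() → empty — queue <>
step 2: op1 enqueue(13) — queue <13>
step 3: op3 enqueue(68) — queue <13,68>
adding event 10 (op5 responds at 10) leaves no legal real-time order
no escape via the 2 pending operations (op4, op6): every completion choice fails
take op1, op2, op3, op5 (pending dropped): step 2 already fails, because op2 dequeue() → empty cannot occur there
take op1, op2, op5, op3 (pending dropped): step 2 already fails, because op2 dequeue() → empty cannot occur there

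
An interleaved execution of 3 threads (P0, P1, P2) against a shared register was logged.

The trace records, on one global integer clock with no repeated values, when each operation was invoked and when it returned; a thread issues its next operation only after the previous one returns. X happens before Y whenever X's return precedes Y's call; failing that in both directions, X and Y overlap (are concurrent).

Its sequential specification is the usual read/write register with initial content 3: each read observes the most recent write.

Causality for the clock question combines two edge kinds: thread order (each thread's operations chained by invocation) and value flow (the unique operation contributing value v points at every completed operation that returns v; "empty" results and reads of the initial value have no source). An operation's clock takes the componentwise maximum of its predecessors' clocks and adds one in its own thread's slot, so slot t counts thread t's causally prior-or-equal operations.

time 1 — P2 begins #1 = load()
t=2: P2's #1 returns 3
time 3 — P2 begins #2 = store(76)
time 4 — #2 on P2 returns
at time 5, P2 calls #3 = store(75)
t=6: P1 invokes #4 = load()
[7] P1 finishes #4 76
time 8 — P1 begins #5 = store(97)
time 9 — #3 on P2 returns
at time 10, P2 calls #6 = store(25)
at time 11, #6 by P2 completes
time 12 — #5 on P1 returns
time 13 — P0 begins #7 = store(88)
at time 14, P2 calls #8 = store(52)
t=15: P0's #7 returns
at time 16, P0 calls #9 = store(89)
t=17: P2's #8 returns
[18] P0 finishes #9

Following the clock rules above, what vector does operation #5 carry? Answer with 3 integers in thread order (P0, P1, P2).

invoked at 1, #1 has no predecessors; its own P2 bump gives (0, 0, 1)
invoked at 13, #7 has no predecessors; its own P0 bump gives (1, 0, 0)
#2, invoked 3, takes VC(#1)=(0, 0, 1) under max, adds 1 for P2 → (0, 0, 2)
#9, invoked 16, takes VC(#7)=(1, 0, 0) under max, adds 1 for P0 → (2, 0, 0)
#3, invoked 5, takes VC(#2)=(0, 0, 2) under max, adds 1 for P2 → (0, 0, 3)
#4, invoked 6, takes VC(#2)=(0, 0, 2) under max, adds 1 for P1 → (0, 1, 2)
#6, invoked 10, takes VC(#3)=(0, 0, 3) under max, adds 1 for P2 → (0, 0, 4)
#5, invoked 8, takes VC(#4)=(0, 1, 2) under max, adds 1 for P1 → (0, 2, 2)
#8, invoked 14, takes VC(#6)=(0, 0, 4) under max, adds 1 for P2 → (0, 0, 5)
target: VC(#5) = (0, 2, 2)

(0, 2, 2)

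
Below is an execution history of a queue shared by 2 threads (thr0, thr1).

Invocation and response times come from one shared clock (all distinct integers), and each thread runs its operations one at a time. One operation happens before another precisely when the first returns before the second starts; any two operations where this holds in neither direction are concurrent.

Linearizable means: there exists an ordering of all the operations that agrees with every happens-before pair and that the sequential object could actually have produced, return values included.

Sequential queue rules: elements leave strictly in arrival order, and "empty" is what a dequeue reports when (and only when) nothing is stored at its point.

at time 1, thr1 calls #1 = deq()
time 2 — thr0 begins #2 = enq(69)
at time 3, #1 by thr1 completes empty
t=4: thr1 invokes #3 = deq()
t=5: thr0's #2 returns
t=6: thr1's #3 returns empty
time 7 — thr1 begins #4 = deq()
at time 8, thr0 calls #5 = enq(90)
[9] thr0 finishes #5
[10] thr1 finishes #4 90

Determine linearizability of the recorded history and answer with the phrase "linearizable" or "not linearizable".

not linearizable

events 1..9 are fine; event 10 — the response of #4 at time 10 — makes the prefix non-linearizable
every one of the 6 real-time-consistent orders over 5 completed queue ops fails the sequential spec
for example #1, #2, #3, #4, #5 fails at step 3: #3 deq() → empty is not legal there
for example #1, #2, #3, #5, #4 fails at step 3: #3 deq() → empty is not legal there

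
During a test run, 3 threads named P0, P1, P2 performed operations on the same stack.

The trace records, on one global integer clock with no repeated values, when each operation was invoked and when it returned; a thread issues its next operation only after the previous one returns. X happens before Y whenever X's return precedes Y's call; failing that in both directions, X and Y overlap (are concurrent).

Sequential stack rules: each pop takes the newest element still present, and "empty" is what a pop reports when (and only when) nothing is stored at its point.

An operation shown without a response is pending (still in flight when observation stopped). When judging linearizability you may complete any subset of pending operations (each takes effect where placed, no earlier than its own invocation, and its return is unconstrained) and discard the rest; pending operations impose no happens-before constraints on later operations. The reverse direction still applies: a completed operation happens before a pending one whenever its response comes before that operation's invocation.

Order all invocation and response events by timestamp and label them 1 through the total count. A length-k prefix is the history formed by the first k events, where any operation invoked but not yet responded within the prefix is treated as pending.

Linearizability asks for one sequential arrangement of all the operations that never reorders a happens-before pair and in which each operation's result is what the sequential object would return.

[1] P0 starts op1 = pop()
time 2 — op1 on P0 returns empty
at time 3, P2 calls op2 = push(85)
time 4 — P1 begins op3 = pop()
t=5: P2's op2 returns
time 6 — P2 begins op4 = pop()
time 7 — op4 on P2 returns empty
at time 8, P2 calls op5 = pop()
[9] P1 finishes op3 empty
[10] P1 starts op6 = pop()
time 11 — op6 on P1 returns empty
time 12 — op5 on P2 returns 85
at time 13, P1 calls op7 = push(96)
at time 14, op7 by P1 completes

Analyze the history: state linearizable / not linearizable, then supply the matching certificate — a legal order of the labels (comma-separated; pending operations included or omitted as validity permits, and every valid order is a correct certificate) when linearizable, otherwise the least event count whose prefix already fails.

not linearizable — minimal violating prefix: 9 events

already the first 9 events (up to op3's response at time 9) admit no linearization; the first 8 still do
checked exhaustively: 3 real-time-consistent orders of 4 completed operations, zero legal stack replays
no escape via the 1 pending operation (op5): every completion choice fails
sample order op1, op2, op3, op4 (pending dropped) stalls at step 3 — op3 pop() → empty has no legal effect
sample order op1, op2, op4, op3 (pending dropped) stalls at step 3 — op4 pop() → empty has no legal effect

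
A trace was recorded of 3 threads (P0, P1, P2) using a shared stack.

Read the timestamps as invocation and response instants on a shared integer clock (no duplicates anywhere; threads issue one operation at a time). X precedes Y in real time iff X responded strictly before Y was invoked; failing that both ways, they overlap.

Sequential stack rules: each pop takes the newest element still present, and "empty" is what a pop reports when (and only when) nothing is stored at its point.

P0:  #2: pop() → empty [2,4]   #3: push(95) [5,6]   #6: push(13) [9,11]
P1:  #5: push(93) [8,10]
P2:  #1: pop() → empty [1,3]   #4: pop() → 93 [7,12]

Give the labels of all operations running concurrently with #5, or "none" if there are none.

#4, #6

#5 runs from 8 to 10; window-overlapping ops are concurrent
#1 [1,3]: before
#2 [2,4]: before
#3 [5,6]: before
#4 [7,12]: concurrent
#6 [9,11]: concurrent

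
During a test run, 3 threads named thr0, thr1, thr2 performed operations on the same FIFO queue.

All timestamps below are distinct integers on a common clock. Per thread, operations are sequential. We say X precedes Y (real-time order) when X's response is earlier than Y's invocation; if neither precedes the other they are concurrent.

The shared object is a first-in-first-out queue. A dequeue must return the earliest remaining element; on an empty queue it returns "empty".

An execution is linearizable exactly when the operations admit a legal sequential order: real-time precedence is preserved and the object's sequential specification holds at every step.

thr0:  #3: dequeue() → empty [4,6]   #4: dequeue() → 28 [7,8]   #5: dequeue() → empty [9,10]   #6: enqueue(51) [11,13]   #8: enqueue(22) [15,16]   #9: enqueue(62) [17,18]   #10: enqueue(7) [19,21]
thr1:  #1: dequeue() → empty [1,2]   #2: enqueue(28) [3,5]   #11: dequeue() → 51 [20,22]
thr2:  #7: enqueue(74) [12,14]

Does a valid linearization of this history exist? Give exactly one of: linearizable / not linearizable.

one valid linearization: #1, #3, #2, #4, #5, #6, #7, #8, #9, #10, #11
after step 1 (#1 dequeue() → empty): queue <>
after step 2 (#3 dequeue() → empty): queue <>
after step 3 (#2 enqueue(28)): queue <28>
after step 4 (#4 dequeue() → 28): queue <>
after step 5 (#5 dequeue() → empty): queue <>
after step 6 (#6 enqueue(51)): queue <51>
after step 7 (#7 enqueue(74)): queue <51,74>
after step 8 (#8 enqueue(22)): queue <51,74,22>
after step 9 (#9 enqueue(62)): queue <51,74,22,62>
after step 10 (#10 enqueue(7)): queue <51,74,22,62,7>
after step 11 (#11 dequeue() → 51): queue <74,22,62,7>

linearizable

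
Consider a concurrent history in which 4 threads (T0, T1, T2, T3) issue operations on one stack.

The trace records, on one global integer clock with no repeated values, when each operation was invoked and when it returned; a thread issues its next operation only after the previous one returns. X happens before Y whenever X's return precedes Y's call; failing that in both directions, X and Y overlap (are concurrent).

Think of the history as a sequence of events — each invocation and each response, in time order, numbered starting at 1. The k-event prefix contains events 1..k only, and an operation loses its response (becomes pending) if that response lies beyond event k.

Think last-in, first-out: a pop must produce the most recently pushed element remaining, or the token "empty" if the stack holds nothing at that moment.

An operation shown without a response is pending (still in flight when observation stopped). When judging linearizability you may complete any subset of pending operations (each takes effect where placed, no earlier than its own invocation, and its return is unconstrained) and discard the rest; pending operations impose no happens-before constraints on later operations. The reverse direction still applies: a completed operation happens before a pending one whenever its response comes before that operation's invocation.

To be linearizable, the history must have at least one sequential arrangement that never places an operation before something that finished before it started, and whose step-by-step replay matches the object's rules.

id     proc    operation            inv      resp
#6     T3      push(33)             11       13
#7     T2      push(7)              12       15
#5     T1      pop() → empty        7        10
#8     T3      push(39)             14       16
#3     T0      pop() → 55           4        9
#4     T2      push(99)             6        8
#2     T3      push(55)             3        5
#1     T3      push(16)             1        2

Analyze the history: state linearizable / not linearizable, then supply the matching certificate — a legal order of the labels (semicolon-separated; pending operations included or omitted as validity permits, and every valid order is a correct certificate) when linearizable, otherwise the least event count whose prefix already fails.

not linearizable — minimal violating prefix: 10 events

cut after 9 events: linearizable; cut after 10 events (#5 responds, time 10): not linearizable
checked exhaustively: 8 real-time-consistent orders of 5 completed operations, zero legal stack replays
sample order #1, #2, #3, #4, #5 stalls at step 5 — #5 pop() → empty has no legal effect
sample order #1, #2, #3, #5, #4 stalls at step 4 — #5 pop() → empty has no legal effect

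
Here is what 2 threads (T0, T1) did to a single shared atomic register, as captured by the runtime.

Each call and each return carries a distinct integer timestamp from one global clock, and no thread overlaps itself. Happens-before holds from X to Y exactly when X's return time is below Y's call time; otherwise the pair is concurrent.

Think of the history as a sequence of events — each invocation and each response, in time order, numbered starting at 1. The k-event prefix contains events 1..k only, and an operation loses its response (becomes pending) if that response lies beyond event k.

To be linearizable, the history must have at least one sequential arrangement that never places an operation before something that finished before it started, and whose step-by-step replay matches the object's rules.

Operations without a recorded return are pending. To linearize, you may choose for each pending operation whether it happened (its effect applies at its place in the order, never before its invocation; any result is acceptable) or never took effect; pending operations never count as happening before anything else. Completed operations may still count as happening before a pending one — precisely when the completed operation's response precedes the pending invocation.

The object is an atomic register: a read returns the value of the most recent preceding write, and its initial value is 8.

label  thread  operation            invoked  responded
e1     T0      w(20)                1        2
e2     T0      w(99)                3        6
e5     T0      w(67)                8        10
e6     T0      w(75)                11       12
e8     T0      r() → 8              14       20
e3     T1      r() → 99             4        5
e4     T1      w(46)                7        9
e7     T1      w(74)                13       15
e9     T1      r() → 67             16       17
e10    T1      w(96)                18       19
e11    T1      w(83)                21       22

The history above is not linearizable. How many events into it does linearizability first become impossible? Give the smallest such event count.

a valid linearization of events 1..16 exists, for instance e1, e2, e3, e4, e5, e6, e7:
1. e1 w(20), leaving value 20
2. e2 w(99), leaving value 99
3. e3 r() → 99, leaving value 99
4. e4 w(46), leaving value 46
5. e5 w(67), leaving value 67
6. e6 w(75), leaving value 75
7. e7 w(74), leaving value 74
with event 17 included (e9 responding at time 17), all real-time-consistent orders fail
include/drop combinations of the 1 pending operation (e8) were all tried; none helps
for example e1, e2, e3, e4, e5, e6, e7, e9 (pending dropped) fails at step 8: e9 r() → 67 is not legal there
for example e1, e2, e3, e5, e4, e6, e7, e9 (pending dropped) fails at step 8: e9 r() → 67 is not legal there

17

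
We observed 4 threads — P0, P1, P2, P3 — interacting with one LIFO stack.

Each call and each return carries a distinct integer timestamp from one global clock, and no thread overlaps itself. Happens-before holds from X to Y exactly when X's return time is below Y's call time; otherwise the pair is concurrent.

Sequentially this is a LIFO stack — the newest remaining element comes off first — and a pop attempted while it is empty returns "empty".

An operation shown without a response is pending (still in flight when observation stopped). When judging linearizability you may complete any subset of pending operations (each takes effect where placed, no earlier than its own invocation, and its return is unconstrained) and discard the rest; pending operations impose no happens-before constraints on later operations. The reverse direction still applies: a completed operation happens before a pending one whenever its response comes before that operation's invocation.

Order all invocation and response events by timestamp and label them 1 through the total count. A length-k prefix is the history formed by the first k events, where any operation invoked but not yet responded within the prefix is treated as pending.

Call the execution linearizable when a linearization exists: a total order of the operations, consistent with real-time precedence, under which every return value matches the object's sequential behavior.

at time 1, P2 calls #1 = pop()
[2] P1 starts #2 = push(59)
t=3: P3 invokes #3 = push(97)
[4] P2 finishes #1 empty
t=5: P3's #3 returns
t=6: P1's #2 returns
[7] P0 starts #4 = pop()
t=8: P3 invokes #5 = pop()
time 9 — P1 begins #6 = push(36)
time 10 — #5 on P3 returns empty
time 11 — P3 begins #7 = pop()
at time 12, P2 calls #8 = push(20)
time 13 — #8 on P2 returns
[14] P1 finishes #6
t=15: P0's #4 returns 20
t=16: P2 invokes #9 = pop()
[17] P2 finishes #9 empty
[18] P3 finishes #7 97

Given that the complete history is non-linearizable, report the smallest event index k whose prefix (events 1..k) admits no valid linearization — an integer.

10

one valid order for events 1..9 is #1, #2, #3:
1. #1 pop() → empty, leaving stack <>
2. #2 push(59), leaving stack <59>
3. #3 push(97), leaving stack <59,97>
once event 10 joins (#5's response, time 10), exhaustive search finds no witness
every completion of the 2 pending operations (#4, #6) was checked; none linearizes
one such order, #1, #2, #3, #5 (pending dropped), breaks at step 4 where #5 pop() → empty is illegal
one such order, #1, #3, #2, #5 (pending dropped), breaks at step 4 where #5 pop() → empty is illegal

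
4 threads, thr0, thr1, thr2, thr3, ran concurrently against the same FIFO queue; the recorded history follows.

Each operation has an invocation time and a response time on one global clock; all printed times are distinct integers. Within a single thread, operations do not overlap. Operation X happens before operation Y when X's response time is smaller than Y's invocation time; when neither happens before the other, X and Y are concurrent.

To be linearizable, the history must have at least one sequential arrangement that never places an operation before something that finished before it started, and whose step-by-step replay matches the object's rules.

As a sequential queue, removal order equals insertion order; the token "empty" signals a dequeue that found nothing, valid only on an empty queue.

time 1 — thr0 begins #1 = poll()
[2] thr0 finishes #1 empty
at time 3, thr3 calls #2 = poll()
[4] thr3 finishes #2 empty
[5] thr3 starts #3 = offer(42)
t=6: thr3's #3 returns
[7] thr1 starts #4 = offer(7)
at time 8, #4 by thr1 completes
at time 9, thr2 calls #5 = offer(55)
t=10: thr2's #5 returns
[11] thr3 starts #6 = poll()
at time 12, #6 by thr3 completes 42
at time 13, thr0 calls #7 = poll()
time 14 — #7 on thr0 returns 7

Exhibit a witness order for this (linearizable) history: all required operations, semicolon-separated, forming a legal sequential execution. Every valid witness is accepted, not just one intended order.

#1; #2; #3; #4; #5; #6; #7

1. #1 poll() → empty, leaving queue <>
2. #2 poll() → empty, leaving queue <>
3. #3 offer(42), leaving queue <42>
4. #4 offer(7), leaving queue <42,7>
5. #5 offer(55), leaving queue <42,7,55>
6. #6 poll() → 42, leaving queue <7,55>
7. #7 poll() → 7, leaving queue <55>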